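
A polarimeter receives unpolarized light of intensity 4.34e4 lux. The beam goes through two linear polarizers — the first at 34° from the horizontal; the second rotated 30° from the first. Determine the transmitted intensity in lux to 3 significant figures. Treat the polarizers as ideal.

I ≈ 1.63e4 lux

Unpolarized light through the first polarizer → I₁ = 4.34e4 lux/2 = 2.17e+04 lux, polarized at 34°.
I₂ = I₁ · cos²(30°) = 2.17e+04 · 0.75 = 1.628e+04 lux.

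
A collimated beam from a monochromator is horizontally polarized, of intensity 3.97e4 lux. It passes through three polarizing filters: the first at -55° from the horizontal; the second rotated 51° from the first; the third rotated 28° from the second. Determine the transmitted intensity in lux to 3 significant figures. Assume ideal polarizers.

I₁ = 3.97e4 lux · cos²(55°) = 1.306e+04 lux.
I₂ = I₁ · cos²(51°) = 1.306e+04 · 0.396 = 5173 lux.
I₃ = I₂ · cos²(28°) = 5173 · 0.7796 = 4033 lux.

I ≈ 4030 lux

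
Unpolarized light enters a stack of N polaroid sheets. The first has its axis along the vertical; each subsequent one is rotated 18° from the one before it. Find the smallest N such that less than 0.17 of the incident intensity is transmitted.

N = 12

First polarizer halves the unpolarized light: factor 1/2.
Each further stage multiplies by cos²(18°) = 0.9045.
After N polarizers: T = 0.5·0.9045^(N−1). Require T < 0.17 ⇒ N−1 > ln(0.17/0.5)/ln(0.9045) = 10.75, so N−1 ≥ 11 and N = 12.
Check: N=12 gives T = 0.1658 < 0.17; N=11 gives T = 0.1833.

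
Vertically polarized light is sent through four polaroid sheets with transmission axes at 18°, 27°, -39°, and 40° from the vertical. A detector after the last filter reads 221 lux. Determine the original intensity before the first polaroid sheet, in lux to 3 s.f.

I₀ ≈ 4.16e4 lux

I₁ = I₀ cos²(18° − 0°) = I₀ cos²(18°) = 0.9045 I₀.
I₂ = I₁ cos²(27° − 18°) = 0.9045 I₀ · cos²(9°) = 0.8824 I₀.
I₃ = I₂ cos²(-39° − 27°) = 0.8824 I₀ · cos²(66°) = 0.146 I₀.
I₄ = I₃ cos²(40° + 39°) = 0.146 I₀ · cos²(79°) = 0.005315 I₀.
So 221 lux = 0.005315 I₀, giving I₀ = 221/0.005315 = 4.158e+04 lux.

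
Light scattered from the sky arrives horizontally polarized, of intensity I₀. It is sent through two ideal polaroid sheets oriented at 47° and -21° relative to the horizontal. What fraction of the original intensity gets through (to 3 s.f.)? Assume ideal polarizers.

I₁ = I₀ cos²(47° − 0°) = I₀ cos²(47°) = 0.4651 I₀.
I₂ = I₁ cos²(-21° − 47°) = 0.4651 I₀ · cos²(68°) = 0.06527 I₀.
Transmitted fraction = 0.06527.

≈ 0.0653 I₀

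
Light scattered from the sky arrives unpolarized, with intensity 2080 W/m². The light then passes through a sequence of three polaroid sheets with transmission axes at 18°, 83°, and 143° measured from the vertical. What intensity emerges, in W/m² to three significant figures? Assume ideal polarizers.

Unpolarized light through the first polarizer → I₁ = 2080 W/m²/2 = 1040 W/m², polarized at 18°.
I₂ = I₁ · cos²(65°) = 1040 · 0.1786 = 185.8 W/m².
I₃ = I₂ · cos²(60°) = 185.8 · 0.25 = 46.44 W/m².

I ≈ 46.4 W/m²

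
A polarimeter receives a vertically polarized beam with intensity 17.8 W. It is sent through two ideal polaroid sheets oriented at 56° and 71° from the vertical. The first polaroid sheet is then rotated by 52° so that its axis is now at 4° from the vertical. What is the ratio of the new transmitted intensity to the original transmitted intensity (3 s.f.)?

Before rotation:
By Malus's law, I₁ = I₀ cos²(56° − 0°) = I₀ cos²(56°) = 0.3127 I₀.
I₂ = I₁ cos²(71° − 56°) = 0.3127 I₀ · cos²(15°) = 0.2917 I₀.
After rotation:
I₁ = I₀ cos²(4° − 0°) = I₀ cos²(4°) = 0.9951 I₀.
I₂ = I₁ cos²(71° − 4°) = 0.9951 I₀ · cos²(67°) = 0.1519 I₀.
Ratio = 0.1519 / 0.2917 = 0.5207.

I_new/I_old ≈ 0.521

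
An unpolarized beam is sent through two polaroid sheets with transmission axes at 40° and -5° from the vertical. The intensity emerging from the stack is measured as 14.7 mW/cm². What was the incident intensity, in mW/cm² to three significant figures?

I₀ ≈ 58.8 mW/cm²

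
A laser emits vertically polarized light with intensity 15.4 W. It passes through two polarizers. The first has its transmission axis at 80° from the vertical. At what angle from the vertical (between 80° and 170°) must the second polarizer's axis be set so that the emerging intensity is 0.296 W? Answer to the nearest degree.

I₁ = I₀ cos²(80° − 0°) = I₀ cos²(80°) = 0.03015 I₀.
Target fraction: 0.296 / 15.4 W = 0.01922 of I₀.
Need I₂/I₀ = 0.01922, so cos²(θ − 80°) = 0.01922 / 0.03015 = 0.6374.
θ − 80° = arccos(√0.6374) = 37.0°, giving θ ≈ 80 + 37.0 = 117.0°.

θ ≈ 117°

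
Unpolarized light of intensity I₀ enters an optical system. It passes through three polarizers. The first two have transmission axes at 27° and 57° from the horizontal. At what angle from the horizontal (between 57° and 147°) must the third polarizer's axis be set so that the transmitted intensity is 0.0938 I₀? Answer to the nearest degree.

Unpolarized light through the first polarizer → I₁ = ½ I₀, now polarized at 27°.
I₂ = I₁ cos²(57° − 27°) = 0.5 I₀ · cos²(30°) = 0.375 I₀.
Need I₃/I₀ = 0.0938, so cos²(θ − 57°) = 0.0938 / 0.375 = 0.2501.
θ − 57° = arccos(√0.2501) = 60.0°, giving θ ≈ 57 + 60.0 = 117.0°.

θ ≈ 117°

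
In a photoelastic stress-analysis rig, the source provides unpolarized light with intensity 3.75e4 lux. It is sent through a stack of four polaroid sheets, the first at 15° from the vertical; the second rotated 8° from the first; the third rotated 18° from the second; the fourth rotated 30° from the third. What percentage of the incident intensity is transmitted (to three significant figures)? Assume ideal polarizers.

Unpolarized light through the first polarizer → I₁ = 3.75e4 lux/2 = 1.875e+04 lux, polarized at 15°.
I₂ = I₁ · cos²(8°) = 1.875e+04 · 0.9806 = 1.839e+04 lux.
I₃ = I₂ · cos²(18°) = 1.839e+04 · 0.9045 = 1.663e+04 lux.
I₄ = I₃ · cos²(30°) = 1.663e+04 · 0.75 = 1.247e+04 lux.
That is 33.26% of the incident intensity.

≈ 33.3%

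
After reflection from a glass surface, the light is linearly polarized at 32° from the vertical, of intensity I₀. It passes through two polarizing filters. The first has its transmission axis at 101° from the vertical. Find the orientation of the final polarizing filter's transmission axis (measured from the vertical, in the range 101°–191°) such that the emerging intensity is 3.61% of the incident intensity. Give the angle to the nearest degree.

I₁ = I₀ cos²(101° − 32°) = I₀ cos²(69°) = 0.1284 I₀.
Need I₂/I₀ = 0.0361, so cos²(θ − 101°) = 0.0361 / 0.1284 = 0.2811.
θ − 101° = arccos(√0.2811) = 58.0°, giving θ ≈ 101 + 58.0 = 159.0°.

θ ≈ 159°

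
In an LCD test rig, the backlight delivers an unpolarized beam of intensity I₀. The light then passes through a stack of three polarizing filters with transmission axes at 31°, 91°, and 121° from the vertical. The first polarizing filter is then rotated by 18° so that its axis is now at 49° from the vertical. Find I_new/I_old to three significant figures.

I_new/I_old ≈ 2.21

Before rotation:
Unpolarized light through the first polarizer → I₁ = ½ I₀, now polarized at 31°.
I₂ = I₁ cos²(91° − 31°) = 0.5 I₀ · cos²(60°) = 0.125 I₀.
I₃ = I₂ cos²(121° − 91°) = 0.125 I₀ · cos²(30°) = 0.09375 I₀.
After rotation:
Unpolarized light through the first polarizer → I₁ = ½ I₀, now polarized at 49°.
I₂ = I₁ cos²(91° − 49°) = 0.5 I₀ · cos²(42°) = 0.2761 I₀.
I₃ = I₂ cos²(121° − 91°) = 0.2761 I₀ · cos²(30°) = 0.2071 I₀.
Ratio = 0.2071 / 0.09375 = 2.209.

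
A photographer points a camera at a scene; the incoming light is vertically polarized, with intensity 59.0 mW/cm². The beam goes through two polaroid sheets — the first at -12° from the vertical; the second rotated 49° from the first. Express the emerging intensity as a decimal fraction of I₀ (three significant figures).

I/I₀ ≈ 0.412

I₁ = 59.0 mW/cm² · cos²(12°) = 56.45 mW/cm².
I₂ = I₁ · cos²(49°) = 56.45 · 0.4304 = 24.3 mW/cm².
Transmitted fraction = 0.4118.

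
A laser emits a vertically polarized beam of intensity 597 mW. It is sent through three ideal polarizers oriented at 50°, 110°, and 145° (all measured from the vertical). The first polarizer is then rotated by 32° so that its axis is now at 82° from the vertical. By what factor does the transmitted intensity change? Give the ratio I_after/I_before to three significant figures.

I_new/I_old ≈ 0.146

Before rotation:
I₁ = I₀ cos²(50° − 0°) = I₀ cos²(50°) = 0.4132 I₀.
I₂ = I₁ cos²(110° − 50°) = 0.4132 I₀ · cos²(60°) = 0.1033 I₀.
I₃ = I₂ cos²(145° − 110°) = 0.1033 I₀ · cos²(35°) = 0.06931 I₀.
After rotation:
I₁ = I₀ cos²(82° − 0°) = I₀ cos²(82°) = 0.01937 I₀.
I₂ = I₁ cos²(110° − 82°) = 0.01937 I₀ · cos²(28°) = 0.0151 I₀.
I₃ = I₂ cos²(145° − 110°) = 0.0151 I₀ · cos²(35°) = 0.01013 I₀.
Ratio = 0.01013 / 0.06931 = 0.1462.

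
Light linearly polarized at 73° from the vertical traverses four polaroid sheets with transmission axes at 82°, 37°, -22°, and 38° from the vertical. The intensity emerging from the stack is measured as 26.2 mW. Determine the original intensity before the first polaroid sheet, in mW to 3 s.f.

I₀ ≈ 810 mW

I₁ = I₀ cos²(82° − 73°) = I₀ cos²(9°) = 0.9755 I₀.
I₂ = I₁ cos²(37° − 82°) = 0.9755 I₀ · cos²(45°) = 0.4878 I₀.
I₃ = I₂ cos²(-22° − 37°) = 0.4878 I₀ · cos²(59°) = 0.1294 I₀.
I₄ = I₃ cos²(38° + 22°) = 0.1294 I₀ · cos²(60°) = 0.03235 I₀.
So 26.2 mW = 0.03235 I₀, giving I₀ = 26.2/0.03235 = 810 mW.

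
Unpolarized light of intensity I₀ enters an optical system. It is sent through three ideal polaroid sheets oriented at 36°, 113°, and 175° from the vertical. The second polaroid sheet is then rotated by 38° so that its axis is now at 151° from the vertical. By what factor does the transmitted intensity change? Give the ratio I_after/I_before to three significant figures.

I_new/I_old ≈ 13.4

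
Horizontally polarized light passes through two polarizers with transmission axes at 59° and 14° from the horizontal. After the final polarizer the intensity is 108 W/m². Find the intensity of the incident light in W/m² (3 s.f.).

I₁ = I₀ cos²(59° − 0°) = I₀ cos²(59°) = 0.2653 I₀.
I₂ = I₁ cos²(14° − 59°) = 0.2653 I₀ · cos²(45°) = 0.1326 I₀.
So 108 W/m² = 0.1326 I₀, giving I₀ = 108/0.1326 = 814.3 W/m².

I₀ ≈ 814 W/m²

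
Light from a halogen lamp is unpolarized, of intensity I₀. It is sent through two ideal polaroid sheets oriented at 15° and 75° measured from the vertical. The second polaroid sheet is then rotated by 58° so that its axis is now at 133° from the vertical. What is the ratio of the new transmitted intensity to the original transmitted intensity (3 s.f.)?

I_new/I_old ≈ 0.882

Before rotation:
Unpolarized light through the first polarizer → I₁ = ½ I₀, now polarized at 15°.
I₂ = I₁ cos²(75° − 15°) = 0.5 I₀ · cos²(60°) = 0.125 I₀.
After rotation:
Unpolarized light through the first polarizer → I₁ = ½ I₀, now polarized at 15°.
Angle between axes 1 and 2: 62°. I₂ = 0.5 I₀ · cos²(62°) = 0.1102 I₀.
Ratio = 0.1102 / 0.125 = 0.8816.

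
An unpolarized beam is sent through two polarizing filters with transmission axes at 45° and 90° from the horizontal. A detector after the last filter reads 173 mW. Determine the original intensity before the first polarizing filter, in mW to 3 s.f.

I₀ ≈ 692 mW

Unpolarized light through the first polarizer → I₁ = ½ I₀, now polarized at 45°.
I₂ = I₁ cos²(90° − 45°) = 0.5 I₀ · cos²(45°) = 0.25 I₀.
So 173 mW = 0.25 I₀, giving I₀ = 173/0.25 = 692 mW.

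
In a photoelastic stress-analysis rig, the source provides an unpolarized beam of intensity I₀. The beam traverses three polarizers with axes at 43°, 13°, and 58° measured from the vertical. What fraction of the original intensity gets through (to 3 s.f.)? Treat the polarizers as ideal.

≈ 0.188 I₀

Unpolarized light through the first polarizer → I₁ = ½ I₀, now polarized at 43°.
I₂ = I₁ cos²(13° − 43°) = 0.5 I₀ · cos²(30°) = 0.375 I₀.
I₃ = I₂ cos²(58° − 13°) = 0.375 I₀ · cos²(45°) = 0.1875 I₀.
Transmitted fraction = 0.1875.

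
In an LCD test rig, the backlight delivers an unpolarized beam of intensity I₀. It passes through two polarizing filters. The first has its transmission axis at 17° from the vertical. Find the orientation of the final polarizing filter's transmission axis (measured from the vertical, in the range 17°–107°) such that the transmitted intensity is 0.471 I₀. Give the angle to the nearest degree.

Unpolarized light through the first polarizer → I₁ = ½ I₀, now polarized at 17°.
Need I₂/I₀ = 0.471, so cos²(θ − 17°) = 0.471 / 0.5 = 0.942.
θ − 17° = arccos(√0.942) = 13.9°, giving θ ≈ 17 + 13.9 = 30.9°.

θ ≈ 31°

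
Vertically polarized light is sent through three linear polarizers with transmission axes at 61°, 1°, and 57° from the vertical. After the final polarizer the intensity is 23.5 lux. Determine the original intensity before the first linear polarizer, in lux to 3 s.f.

By Malus's law, I₁ = I₀ cos²(61° − 0°) = I₀ cos²(61°) = 0.235 I₀.
I₂ = I₁ cos²(1° − 61°) = 0.235 I₀ · cos²(60°) = 0.05876 I₀.
I₃ = I₂ cos²(57° − 1°) = 0.05876 I₀ · cos²(56°) = 0.01837 I₀.
So 23.5 lux = 0.01837 I₀, giving I₀ = 23.5/0.01837 = 1279 lux.

I₀ ≈ 1280 lux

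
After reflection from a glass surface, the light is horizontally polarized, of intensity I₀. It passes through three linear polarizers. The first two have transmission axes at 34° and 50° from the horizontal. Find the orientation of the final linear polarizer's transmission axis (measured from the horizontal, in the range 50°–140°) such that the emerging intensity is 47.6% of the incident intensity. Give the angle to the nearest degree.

I₁ = I₀ cos²(34° − 0°) = I₀ cos²(34°) = 0.6873 I₀.
I₂ = I₁ cos²(50° − 34°) = 0.6873 I₀ · cos²(16°) = 0.6351 I₀.
Need I₃/I₀ = 0.476, so cos²(θ − 50°) = 0.476 / 0.6351 = 0.7495.
θ − 50° = arccos(√0.7495) = 30.0°, giving θ ≈ 50 + 30.0 = 80.0°.

θ ≈ 80°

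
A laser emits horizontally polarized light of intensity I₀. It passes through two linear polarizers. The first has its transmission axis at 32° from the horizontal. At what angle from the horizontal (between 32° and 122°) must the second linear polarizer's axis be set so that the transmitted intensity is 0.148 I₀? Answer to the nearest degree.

I₁ = I₀ cos²(32° − 0°) = I₀ cos²(32°) = 0.7192 I₀.
Need I₂/I₀ = 0.148, so cos²(θ − 32°) = 0.148 / 0.7192 = 0.2058.
θ − 32° = arccos(√0.2058) = 63.0°, giving θ ≈ 32 + 63.0 = 95.0°.

θ ≈ 95°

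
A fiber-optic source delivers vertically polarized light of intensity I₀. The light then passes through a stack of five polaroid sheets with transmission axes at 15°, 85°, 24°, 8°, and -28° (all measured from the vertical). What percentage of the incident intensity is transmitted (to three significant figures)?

≈ 1.55%

By Malus's law, I₁ = I₀ cos²(15° − 0°) = I₀ cos²(15°) = 0.933 I₀.
I₂ = I₁ cos²(85° − 15°) = 0.933 I₀ · cos²(70°) = 0.1091 I₀.
I₃ = I₂ cos²(24° − 85°) = 0.1091 I₀ · cos²(61°) = 0.02565 I₀.
I₄ = I₃ cos²(8° − 24°) = 0.02565 I₀ · cos²(16°) = 0.0237 I₀.
I₅ = I₄ cos²(-28° − 8°) = 0.0237 I₀ · cos²(36°) = 0.01551 I₀.
That is 1.551% of the incident intensity.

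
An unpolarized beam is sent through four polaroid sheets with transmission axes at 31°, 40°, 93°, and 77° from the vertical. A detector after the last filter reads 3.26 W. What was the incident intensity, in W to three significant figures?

I₀ ≈ 20.0 W

Unpolarized light through the first polarizer → I₁ = ½ I₀, now polarized at 31°.
I₂ = I₁ cos²(40° − 31°) = 0.5 I₀ · cos²(9°) = 0.4878 I₀.
I₃ = I₂ cos²(93° − 40°) = 0.4878 I₀ · cos²(53°) = 0.1767 I₀.
I₄ = I₃ cos²(77° − 93°) = 0.1767 I₀ · cos²(16°) = 0.1632 I₀.
So 3.26 W = 0.1632 I₀, giving I₀ = 3.26/0.1632 = 19.97 W.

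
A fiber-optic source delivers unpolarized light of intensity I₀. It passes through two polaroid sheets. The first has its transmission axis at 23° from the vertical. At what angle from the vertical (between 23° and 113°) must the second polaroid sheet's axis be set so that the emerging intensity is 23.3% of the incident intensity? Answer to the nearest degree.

Unpolarized light through the first polarizer → I₁ = ½ I₀, now polarized at 23°.
Need I₂/I₀ = 0.233, so cos²(θ − 23°) = 0.233 / 0.5 = 0.466.
θ − 23° = arccos(√0.466) = 46.9°, giving θ ≈ 23 + 46.9 = 69.9°.

θ ≈ 70°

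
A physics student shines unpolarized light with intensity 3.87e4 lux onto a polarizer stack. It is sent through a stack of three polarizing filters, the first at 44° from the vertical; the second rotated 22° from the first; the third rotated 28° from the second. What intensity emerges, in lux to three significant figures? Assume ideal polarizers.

Unpolarized light through the first polarizer → I₁ = 3.87e4 lux/2 = 1.935e+04 lux, polarized at 44°.
I₂ = I₁ · cos²(22°) = 1.935e+04 · 0.8597 = 1.663e+04 lux.
I₃ = I₂ · cos²(28°) = 1.663e+04 · 0.7796 = 1.297e+04 lux.

I ≈ 1.30e4 lux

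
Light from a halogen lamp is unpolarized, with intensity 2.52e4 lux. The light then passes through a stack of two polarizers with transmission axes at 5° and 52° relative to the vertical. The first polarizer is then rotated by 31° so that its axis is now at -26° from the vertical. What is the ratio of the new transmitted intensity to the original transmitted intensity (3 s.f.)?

I_new/I_old ≈ 0.0929

Before rotation:
Unpolarized light through the first polarizer → I₁ = ½ I₀, now polarized at 5°.
I₂ = I₁ cos²(52° − 5°) = 0.5 I₀ · cos²(47°) = 0.2326 I₀.
After rotation:
Unpolarized light through the first polarizer → I₁ = ½ I₀, now polarized at -26°.
I₂ = I₁ cos²(52° + 26°) = 0.5 I₀ · cos²(78°) = 0.02161 I₀.
Ratio = 0.02161 / 0.2326 = 0.09294.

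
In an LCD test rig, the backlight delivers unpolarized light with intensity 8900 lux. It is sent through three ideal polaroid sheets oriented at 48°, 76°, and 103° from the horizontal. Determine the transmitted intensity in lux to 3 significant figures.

Unpolarized light through the first polarizer → I₁ = 8900 lux/2 = 4450 lux, polarized at 48°.
I₂ = I₁ · cos²(28°) = 4450 · 0.7796 = 3469 lux.
I₃ = I₂ · cos²(27°) = 3469 · 0.7939 = 2754 lux.

I ≈ 2750 lux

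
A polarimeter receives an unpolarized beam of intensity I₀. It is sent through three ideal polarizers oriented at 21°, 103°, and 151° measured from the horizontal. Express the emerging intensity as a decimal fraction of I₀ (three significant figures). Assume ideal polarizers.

Unpolarized light through the first polarizer → I₁ = ½ I₀, now polarized at 21°.
I₂ = I₁ cos²(103° − 21°) = 0.5 I₀ · cos²(82°) = 0.009685 I₀.
I₃ = I₂ cos²(151° − 103°) = 0.009685 I₀ · cos²(48°) = 0.004336 I₀.
Transmitted fraction = 0.004336.

≈ 0.00434 I₀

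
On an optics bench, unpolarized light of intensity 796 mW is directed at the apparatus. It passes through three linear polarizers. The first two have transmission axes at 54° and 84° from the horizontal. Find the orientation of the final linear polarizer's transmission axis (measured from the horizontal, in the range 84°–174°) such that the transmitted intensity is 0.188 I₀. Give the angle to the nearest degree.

Unpolarized light through the first polarizer → I₁ = ½ I₀, now polarized at 54°.
I₂ = I₁ cos²(84° − 54°) = 0.5 I₀ · cos²(30°) = 0.375 I₀.
Need I₃/I₀ = 0.188, so cos²(θ − 84°) = 0.188 / 0.375 = 0.5013.
θ − 84° = arccos(√0.5013) = 44.9°, giving θ ≈ 84 + 44.9 = 128.9°.

θ ≈ 129°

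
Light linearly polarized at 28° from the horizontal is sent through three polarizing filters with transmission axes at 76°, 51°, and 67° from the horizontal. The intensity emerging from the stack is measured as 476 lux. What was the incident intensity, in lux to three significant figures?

I₀ ≈ 1400 lux

I₁ = I₀ cos²(76° − 28°) = I₀ cos²(48°) = 0.4477 I₀.
I₂ = I₁ cos²(51° − 76°) = 0.4477 I₀ · cos²(25°) = 0.3678 I₀.
I₃ = I₂ cos²(67° − 51°) = 0.3678 I₀ · cos²(16°) = 0.3398 I₀.
So 476 lux = 0.3398 I₀, giving I₀ = 476/0.3398 = 1401 lux.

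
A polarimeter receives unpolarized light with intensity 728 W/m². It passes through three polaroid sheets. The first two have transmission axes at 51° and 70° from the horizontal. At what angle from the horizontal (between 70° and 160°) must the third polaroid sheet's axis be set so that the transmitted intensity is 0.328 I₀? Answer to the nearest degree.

θ ≈ 101°

Unpolarized light through the first polarizer → I₁ = ½ I₀, now polarized at 51°.
I₂ = I₁ cos²(70° − 51°) = 0.5 I₀ · cos²(19°) = 0.447 I₀.
Need I₃/I₀ = 0.328, so cos²(θ − 70°) = 0.328 / 0.447 = 0.7338.
θ − 70° = arccos(√0.7338) = 31.1°, giving θ ≈ 70 + 31.1 = 101.1°.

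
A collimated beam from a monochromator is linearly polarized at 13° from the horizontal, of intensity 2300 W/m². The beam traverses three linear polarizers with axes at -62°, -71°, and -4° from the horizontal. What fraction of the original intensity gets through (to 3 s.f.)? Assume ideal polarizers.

I/I₀ ≈ 0.00998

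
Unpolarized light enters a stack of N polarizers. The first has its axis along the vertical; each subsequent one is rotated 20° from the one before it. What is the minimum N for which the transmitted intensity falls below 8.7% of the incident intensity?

N = 16

First polarizer halves the unpolarized light: factor 1/2.
Each further stage multiplies by cos²(20°) = 0.883.
After N polarizers: T = 0.5·0.883^(N−1). Require T < 0.087 ⇒ N−1 > ln(0.087/0.5)/ln(0.883) = 14.06, so N−1 ≥ 15 and N = 16.
Check: N=16 gives T = 0.07736 < 0.087; N=15 gives T = 0.08761.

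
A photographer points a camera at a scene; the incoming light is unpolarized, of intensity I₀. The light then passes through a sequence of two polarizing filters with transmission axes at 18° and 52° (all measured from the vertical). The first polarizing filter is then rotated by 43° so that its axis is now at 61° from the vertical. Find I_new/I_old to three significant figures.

Before rotation:
Unpolarized light through the first polarizer → I₁ = ½ I₀, now polarized at 18°.
I₂ = I₁ cos²(52° − 18°) = 0.5 I₀ · cos²(34°) = 0.3437 I₀.
After rotation:
Unpolarized light through the first polarizer → I₁ = ½ I₀, now polarized at 61°.
I₂ = I₁ cos²(52° − 61°) = 0.5 I₀ · cos²(9°) = 0.4878 I₀.
Ratio = 0.4878 / 0.3437 = 1.419.

I_new/I_old ≈ 1.42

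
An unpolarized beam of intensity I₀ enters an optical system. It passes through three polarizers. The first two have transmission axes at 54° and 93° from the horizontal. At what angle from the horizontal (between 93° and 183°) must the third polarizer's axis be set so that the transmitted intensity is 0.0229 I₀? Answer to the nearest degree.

θ ≈ 167°

Unpolarized light through the first polarizer → I₁ = ½ I₀, now polarized at 54°.
I₂ = I₁ cos²(93° − 54°) = 0.5 I₀ · cos²(39°) = 0.302 I₀.
Need I₃/I₀ = 0.0229, so cos²(θ − 93°) = 0.0229 / 0.302 = 0.07583.
θ − 93° = arccos(√0.07583) = 74.0°, giving θ ≈ 93 + 74.0 = 167.0°.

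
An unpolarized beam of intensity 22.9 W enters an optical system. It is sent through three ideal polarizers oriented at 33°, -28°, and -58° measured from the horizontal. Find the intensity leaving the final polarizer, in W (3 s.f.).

I ≈ 2.02 W

Unpolarized light through the first polarizer → I₁ = 22.9 W/2 = 11.45 W, polarized at 33°.
I₂ = I₁ · cos²(61°) = 11.45 · 0.235 = 2.691 W.
I₃ = I₂ · cos²(30°) = 2.691 · 0.75 = 2.018 W.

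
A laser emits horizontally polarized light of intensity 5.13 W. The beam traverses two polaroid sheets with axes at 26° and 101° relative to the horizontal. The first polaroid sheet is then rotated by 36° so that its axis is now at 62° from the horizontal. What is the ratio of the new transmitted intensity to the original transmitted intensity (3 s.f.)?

I_new/I_old ≈ 2.46

Before rotation:
By Malus's law, I₁ = I₀ cos²(26° − 0°) = I₀ cos²(26°) = 0.8078 I₀.
I₂ = I₁ cos²(101° − 26°) = 0.8078 I₀ · cos²(75°) = 0.05411 I₀.
After rotation:
I₁ = I₀ cos²(62° − 0°) = I₀ cos²(62°) = 0.2204 I₀.
I₂ = I₁ cos²(101° − 62°) = 0.2204 I₀ · cos²(39°) = 0.1331 I₀.
Ratio = 0.1331 / 0.05411 = 2.46.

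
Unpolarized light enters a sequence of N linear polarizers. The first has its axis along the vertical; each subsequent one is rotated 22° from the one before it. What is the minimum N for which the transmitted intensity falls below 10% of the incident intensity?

N = 12

First polarizer halves the unpolarized light: factor 1/2.
Each further stage multiplies by cos²(22°) = 0.8597.
After N polarizers: T = 0.5·0.8597^(N−1). Require T < 0.10 ⇒ N−1 > ln(0.10/0.5)/ln(0.8597) = 10.64, so N−1 ≥ 11 and N = 12.
Check: N=12 gives T = 0.09476 < 0.10; N=11 gives T = 0.1102.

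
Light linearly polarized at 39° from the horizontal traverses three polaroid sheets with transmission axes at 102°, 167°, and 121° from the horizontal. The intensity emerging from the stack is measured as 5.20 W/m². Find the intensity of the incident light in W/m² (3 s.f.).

I₁ = I₀ cos²(102° − 39°) = I₀ cos²(63°) = 0.2061 I₀.
I₂ = I₁ cos²(167° − 102°) = 0.2061 I₀ · cos²(65°) = 0.03681 I₀.
I₃ = I₂ cos²(121° − 167°) = 0.03681 I₀ · cos²(46°) = 0.01776 I₀.
So 5.20 W/m² = 0.01776 I₀, giving I₀ = 5.20/0.01776 = 292.7 W/m².

I₀ ≈ 293 W/m²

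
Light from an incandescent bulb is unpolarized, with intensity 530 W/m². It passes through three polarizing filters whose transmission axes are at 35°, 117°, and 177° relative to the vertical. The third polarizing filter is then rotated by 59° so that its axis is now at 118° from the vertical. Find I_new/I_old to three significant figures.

I_new/I_old ≈ 4.00

Before rotation:
Unpolarized light through the first polarizer → I₁ = ½ I₀, now polarized at 35°.
I₂ = I₁ cos²(117° − 35°) = 0.5 I₀ · cos²(82°) = 0.009685 I₀.
I₃ = I₂ cos²(177° − 117°) = 0.009685 I₀ · cos²(60°) = 0.002421 I₀.
After rotation:
Unpolarized light through the first polarizer → I₁ = ½ I₀, now polarized at 35°.
I₂ = I₁ cos²(117° − 35°) = 0.5 I₀ · cos²(82°) = 0.009685 I₀.
I₃ = I₂ cos²(118° − 117°) = 0.009685 I₀ · cos²(1°) = 0.009682 I₀.
Ratio = 0.009682 / 0.002421 = 3.999.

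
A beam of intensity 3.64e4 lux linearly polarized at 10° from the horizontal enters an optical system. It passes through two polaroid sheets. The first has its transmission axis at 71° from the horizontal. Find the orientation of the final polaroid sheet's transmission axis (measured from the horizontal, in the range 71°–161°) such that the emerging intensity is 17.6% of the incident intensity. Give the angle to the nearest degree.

θ ≈ 101°

I₁ = I₀ cos²(71° − 10°) = I₀ cos²(61°) = 0.235 I₀.
Need I₂/I₀ = 0.176, so cos²(θ − 71°) = 0.176 / 0.235 = 0.7488.
θ − 71° = arccos(√0.7488) = 30.1°, giving θ ≈ 71 + 30.1 = 101.1°.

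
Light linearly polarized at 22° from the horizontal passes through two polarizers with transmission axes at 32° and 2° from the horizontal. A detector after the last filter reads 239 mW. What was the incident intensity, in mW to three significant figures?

I₁ = I₀ cos²(32° − 22°) = I₀ cos²(10°) = 0.9698 I₀.
I₂ = I₁ cos²(2° − 32°) = 0.9698 I₀ · cos²(30°) = 0.7274 I₀.
So 239 mW = 0.7274 I₀, giving I₀ = 239/0.7274 = 328.6 mW.

I₀ ≈ 329 mW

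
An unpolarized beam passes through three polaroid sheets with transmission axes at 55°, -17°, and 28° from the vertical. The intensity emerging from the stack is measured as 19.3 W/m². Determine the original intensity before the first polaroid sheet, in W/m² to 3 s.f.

Unpolarized light through the first polarizer → I₁ = ½ I₀, now polarized at 55°.
I₂ = I₁ cos²(-17° − 55°) = 0.5 I₀ · cos²(72°) = 0.04775 I₀.
I₃ = I₂ cos²(28° + 17°) = 0.04775 I₀ · cos²(45°) = 0.02387 I₀.
So 19.3 W/m² = 0.02387 I₀, giving I₀ = 19.3/0.02387 = 808.4 W/m².

I₀ ≈ 808 W/m²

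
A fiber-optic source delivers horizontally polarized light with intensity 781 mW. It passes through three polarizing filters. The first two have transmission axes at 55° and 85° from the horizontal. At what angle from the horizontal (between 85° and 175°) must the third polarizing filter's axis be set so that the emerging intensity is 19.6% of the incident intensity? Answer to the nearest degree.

I₁ = I₀ cos²(55° − 0°) = I₀ cos²(55°) = 0.329 I₀.
I₂ = I₁ cos²(85° − 55°) = 0.329 I₀ · cos²(30°) = 0.2467 I₀.
Need I₃/I₀ = 0.196, so cos²(θ − 85°) = 0.196 / 0.2467 = 0.7944.
θ − 85° = arccos(√0.7944) = 27.0°, giving θ ≈ 85 + 27.0 = 112.0°.

θ ≈ 112°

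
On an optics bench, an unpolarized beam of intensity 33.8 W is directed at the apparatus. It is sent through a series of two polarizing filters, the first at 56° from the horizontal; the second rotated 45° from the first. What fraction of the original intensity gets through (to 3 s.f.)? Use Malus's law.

I/I₀ ≈ 0.250

Unpolarized light through the first polarizer → I₁ = 33.8 W/2 = 16.9 W, polarized at 56°.
I₂ = I₁ · cos²(45°) = 16.9 · 0.5 = 8.45 W.
Transmitted fraction = 0.25.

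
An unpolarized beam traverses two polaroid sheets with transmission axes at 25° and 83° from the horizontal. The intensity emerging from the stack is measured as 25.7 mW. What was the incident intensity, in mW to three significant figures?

Unpolarized light through the first polarizer → I₁ = ½ I₀, now polarized at 25°.
I₂ = I₁ cos²(83° − 25°) = 0.5 I₀ · cos²(58°) = 0.1404 I₀.
So 25.7 mW = 0.1404 I₀, giving I₀ = 25.7/0.1404 = 183 mW.

I₀ ≈ 183 mW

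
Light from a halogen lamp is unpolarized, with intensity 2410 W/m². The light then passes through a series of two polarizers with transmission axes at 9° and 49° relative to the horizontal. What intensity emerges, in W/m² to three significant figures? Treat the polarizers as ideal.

Unpolarized light through the first polarizer → I₁ = 2410 W/m²/2 = 1205 W/m², polarized at 9°.
I₂ = I₁ · cos²(40°) = 1205 · 0.5868 = 707.1 W/m².

I ≈ 707 W/m²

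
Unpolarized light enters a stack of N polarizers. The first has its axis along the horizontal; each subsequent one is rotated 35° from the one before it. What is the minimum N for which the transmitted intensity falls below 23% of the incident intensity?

First polarizer halves the unpolarized light: factor 1/2.
Each further stage multiplies by cos²(35°) = 0.671.
After N polarizers: T = 0.5·0.671^(N−1). Require T < 0.23 ⇒ N−1 > ln(0.23/0.5)/ln(0.671) = 1.95, so N−1 ≥ 2 and N = 3.
Check: N=3 gives T = 0.2251 < 0.23; N=2 gives T = 0.3355.

N = 3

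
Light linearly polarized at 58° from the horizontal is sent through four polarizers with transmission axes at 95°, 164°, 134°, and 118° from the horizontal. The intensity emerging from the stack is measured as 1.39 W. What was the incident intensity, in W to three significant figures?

I₁ = I₀ cos²(95° − 58°) = I₀ cos²(37°) = 0.6378 I₀.
I₂ = I₁ cos²(164° − 95°) = 0.6378 I₀ · cos²(69°) = 0.08191 I₀.
I₃ = I₂ cos²(134° − 164°) = 0.08191 I₀ · cos²(30°) = 0.06144 I₀.
I₄ = I₃ cos²(118° − 134°) = 0.06144 I₀ · cos²(16°) = 0.05677 I₀.
So 1.39 W = 0.05677 I₀, giving I₀ = 1.39/0.05677 = 24.49 W.

I₀ ≈ 24.5 W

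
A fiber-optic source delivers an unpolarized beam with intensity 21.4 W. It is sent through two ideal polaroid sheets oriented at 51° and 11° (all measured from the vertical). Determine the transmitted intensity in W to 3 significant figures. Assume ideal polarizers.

Unpolarized light through the first polarizer → I₁ = 21.4 W/2 = 10.7 W, polarized at 51°.
I₂ = I₁ · cos²(40°) = 10.7 · 0.5868 = 6.279 W.

I ≈ 6.28 W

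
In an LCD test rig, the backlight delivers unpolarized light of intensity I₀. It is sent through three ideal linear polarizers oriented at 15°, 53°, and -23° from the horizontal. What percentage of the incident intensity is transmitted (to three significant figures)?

Unpolarized light through the first polarizer → I₁ = ½ I₀, now polarized at 15°.
I₂ = I₁ cos²(53° − 15°) = 0.5 I₀ · cos²(38°) = 0.3105 I₀.
I₃ = I₂ cos²(-23° − 53°) = 0.3105 I₀ · cos²(76°) = 0.01817 I₀.
That is 1.817% of the incident intensity.

≈ 1.82%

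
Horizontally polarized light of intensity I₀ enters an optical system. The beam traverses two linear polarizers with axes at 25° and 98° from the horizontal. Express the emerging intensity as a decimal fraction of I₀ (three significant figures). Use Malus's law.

By Malus's law, I₁ = I₀ cos²(25° − 0°) = I₀ cos²(25°) = 0.8214 I₀.
I₂ = I₁ cos²(98° − 25°) = 0.8214 I₀ · cos²(73°) = 0.07021 I₀.
Transmitted fraction = 0.07021.

≈ 0.0702 I₀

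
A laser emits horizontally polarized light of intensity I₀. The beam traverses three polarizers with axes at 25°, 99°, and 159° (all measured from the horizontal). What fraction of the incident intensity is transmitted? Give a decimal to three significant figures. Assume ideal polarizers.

≈ 0.0156 I₀

I₁ = I₀ cos²(25° − 0°) = I₀ cos²(25°) = 0.8214 I₀.
I₂ = I₁ cos²(99° − 25°) = 0.8214 I₀ · cos²(74°) = 0.06241 I₀.
I₃ = I₂ cos²(159° − 99°) = 0.06241 I₀ · cos²(60°) = 0.0156 I₀.
Transmitted fraction = 0.0156.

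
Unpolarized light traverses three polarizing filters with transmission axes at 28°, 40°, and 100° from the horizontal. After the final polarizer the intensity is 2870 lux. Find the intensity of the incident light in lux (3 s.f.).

Unpolarized light through the first polarizer → I₁ = ½ I₀, now polarized at 28°.
I₂ = I₁ cos²(40° − 28°) = 0.5 I₀ · cos²(12°) = 0.4784 I₀.
I₃ = I₂ cos²(100° − 40°) = 0.4784 I₀ · cos²(60°) = 0.1196 I₀.
So 2870 lux = 0.1196 I₀, giving I₀ = 2870/0.1196 = 2.4e+04 lux.

I₀ ≈ 2.40e4 lux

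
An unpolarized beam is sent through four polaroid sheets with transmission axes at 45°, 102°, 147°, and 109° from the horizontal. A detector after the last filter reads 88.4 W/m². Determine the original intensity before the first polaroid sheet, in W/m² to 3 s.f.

Unpolarized light through the first polarizer → I₁ = ½ I₀, now polarized at 45°.
I₂ = I₁ cos²(102° − 45°) = 0.5 I₀ · cos²(57°) = 0.1483 I₀.
I₃ = I₂ cos²(147° − 102°) = 0.1483 I₀ · cos²(45°) = 0.07416 I₀.
I₄ = I₃ cos²(109° − 147°) = 0.07416 I₀ · cos²(38°) = 0.04605 I₀.
So 88.4 W/m² = 0.04605 I₀, giving I₀ = 88.4/0.04605 = 1920 W/m².

I₀ ≈ 1920 W/m²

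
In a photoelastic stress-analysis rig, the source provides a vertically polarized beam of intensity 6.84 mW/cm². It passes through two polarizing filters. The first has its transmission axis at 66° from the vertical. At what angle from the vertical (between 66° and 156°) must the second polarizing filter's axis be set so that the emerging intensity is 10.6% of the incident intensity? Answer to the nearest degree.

θ ≈ 103°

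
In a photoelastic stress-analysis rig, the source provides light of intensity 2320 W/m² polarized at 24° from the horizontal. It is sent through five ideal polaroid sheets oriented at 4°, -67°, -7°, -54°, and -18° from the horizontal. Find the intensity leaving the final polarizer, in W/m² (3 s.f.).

I ≈ 16.5 W/m²

I₁ = 2320 W/m² · cos²(20°) = 2049 W/m².
I₂ = I₁ · cos²(71°) = 2049 · 0.106 = 217.1 W/m².
I₃ = I₂ · cos²(60°) = 217.1 · 0.25 = 54.29 W/m².
I₄ = I₃ · cos²(47°) = 54.29 · 0.4651 = 25.25 W/m².
I₅ = I₄ · cos²(36°) = 25.25 · 0.6545 = 16.53 W/m².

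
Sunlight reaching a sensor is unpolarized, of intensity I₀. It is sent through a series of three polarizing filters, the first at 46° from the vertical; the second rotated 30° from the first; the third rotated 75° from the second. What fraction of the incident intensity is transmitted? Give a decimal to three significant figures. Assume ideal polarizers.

≈ 0.0251 I₀

Unpolarized light through the first polarizer → I₁ = ½ I₀, now polarized at 46°.
I₂ = I₁ cos²(30°) = 0.5 · 0.75 I₀ = 0.375 I₀.
I₃ = I₂ cos²(75°) = 0.375 · 0.06699 I₀ = 0.02512 I₀.
Transmitted fraction = 0.02512.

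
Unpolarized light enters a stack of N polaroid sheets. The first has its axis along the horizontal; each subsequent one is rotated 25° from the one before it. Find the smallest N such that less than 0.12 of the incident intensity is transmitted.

First polarizer halves the unpolarized light: factor 1/2.
Each further stage multiplies by cos²(25°) = 0.8214.
After N polarizers: T = 0.5·0.8214^(N−1). Require T < 0.12 ⇒ N−1 > ln(0.12/0.5)/ln(0.8214) = 7.25, so N−1 ≥ 8 and N = 9.
Check: N=9 gives T = 0.1036 < 0.12; N=8 gives T = 0.1261.

N = 9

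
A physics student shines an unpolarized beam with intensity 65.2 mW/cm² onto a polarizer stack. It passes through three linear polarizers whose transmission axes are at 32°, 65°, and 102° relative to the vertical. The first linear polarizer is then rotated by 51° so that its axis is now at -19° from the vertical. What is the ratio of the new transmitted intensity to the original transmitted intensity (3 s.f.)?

I_new/I_old ≈ 0.0155

Before rotation:
Unpolarized light through the first polarizer → I₁ = ½ I₀, now polarized at 32°.
I₂ = I₁ cos²(65° − 32°) = 0.5 I₀ · cos²(33°) = 0.3517 I₀.
I₃ = I₂ cos²(102° − 65°) = 0.3517 I₀ · cos²(37°) = 0.2243 I₀.
After rotation:
Unpolarized light through the first polarizer → I₁ = ½ I₀, now polarized at -19°.
I₂ = I₁ cos²(65° + 19°) = 0.5 I₀ · cos²(84°) = 0.005463 I₀.
I₃ = I₂ cos²(102° − 65°) = 0.005463 I₀ · cos²(37°) = 0.003484 I₀.
Ratio = 0.003484 / 0.2243 = 0.01553.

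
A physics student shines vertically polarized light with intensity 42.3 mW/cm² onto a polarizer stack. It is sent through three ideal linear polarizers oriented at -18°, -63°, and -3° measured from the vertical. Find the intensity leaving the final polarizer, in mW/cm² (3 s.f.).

I ≈ 4.78 mW/cm²

I₁ = 42.3 mW/cm² · cos²(18°) = 38.26 mW/cm².
I₂ = I₁ · cos²(45°) = 38.26 · 0.5 = 19.13 mW/cm².
I₃ = I₂ · cos²(60°) = 19.13 · 0.25 = 4.783 mW/cm².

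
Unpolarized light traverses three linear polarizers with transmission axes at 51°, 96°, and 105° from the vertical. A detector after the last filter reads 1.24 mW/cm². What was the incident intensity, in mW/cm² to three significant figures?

Unpolarized light through the first polarizer → I₁ = ½ I₀, now polarized at 51°.
I₂ = I₁ cos²(96° − 51°) = 0.5 I₀ · cos²(45°) = 0.25 I₀.
I₃ = I₂ cos²(105° − 96°) = 0.25 I₀ · cos²(9°) = 0.2439 I₀.
So 1.24 mW/cm² = 0.2439 I₀, giving I₀ = 1.24/0.2439 = 5.084 mW/cm².

I₀ ≈ 5.08 mW/cm²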